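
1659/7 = 237=237.00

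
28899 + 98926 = 127825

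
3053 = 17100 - 14047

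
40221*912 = 36681552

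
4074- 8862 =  - 4788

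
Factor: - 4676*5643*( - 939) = 2^2*3^4*7^1*11^1*19^1*167^1*  313^1=24777081252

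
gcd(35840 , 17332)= 28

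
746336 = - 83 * ( - 8992 )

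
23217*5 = 116085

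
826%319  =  188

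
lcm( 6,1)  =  6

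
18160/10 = 1816 = 1816.00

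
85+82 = 167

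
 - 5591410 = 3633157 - 9224567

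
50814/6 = 8469 = 8469.00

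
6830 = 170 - -6660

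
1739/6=1739/6 =289.83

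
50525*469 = 23696225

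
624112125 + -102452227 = 521659898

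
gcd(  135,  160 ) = 5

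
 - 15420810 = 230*(-67047)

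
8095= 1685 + 6410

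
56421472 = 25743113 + 30678359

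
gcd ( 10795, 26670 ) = 635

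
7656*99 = 757944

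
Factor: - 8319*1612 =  - 13410228 = - 2^2*3^1*13^1*31^1*47^1*59^1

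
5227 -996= 4231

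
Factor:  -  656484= - 2^2*3^1*227^1*241^1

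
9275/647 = 14 + 217/647 = 14.34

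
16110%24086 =16110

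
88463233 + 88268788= 176732021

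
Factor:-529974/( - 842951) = 2^1 * 3^2*29443^1* 842951^(  -  1)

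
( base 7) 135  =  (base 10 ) 75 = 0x4b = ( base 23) 36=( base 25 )30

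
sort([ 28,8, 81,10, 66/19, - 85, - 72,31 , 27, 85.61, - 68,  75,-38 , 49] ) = [ - 85,-72, - 68,  -  38,66/19,8 , 10,  27, 28 , 31,49 , 75,81,85.61]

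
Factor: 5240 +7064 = 2^4*769^1 = 12304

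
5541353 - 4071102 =1470251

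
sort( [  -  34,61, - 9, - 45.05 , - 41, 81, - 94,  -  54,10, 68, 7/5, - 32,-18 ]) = [ - 94, - 54, - 45.05, - 41,-34,- 32, - 18, - 9,  7/5,10,61,68, 81 ] 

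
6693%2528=1637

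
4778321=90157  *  53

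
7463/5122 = 1+ 2341/5122 = 1.46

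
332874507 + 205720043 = 538594550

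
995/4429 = 995/4429= 0.22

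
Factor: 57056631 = 3^1*19018877^1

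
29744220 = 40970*726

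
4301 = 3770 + 531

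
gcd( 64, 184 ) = 8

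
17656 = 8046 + 9610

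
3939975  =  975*4041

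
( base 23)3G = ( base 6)221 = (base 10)85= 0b1010101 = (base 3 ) 10011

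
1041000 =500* 2082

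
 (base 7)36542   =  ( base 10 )9536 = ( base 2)10010101000000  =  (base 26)E2K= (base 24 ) gd8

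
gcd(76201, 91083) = 1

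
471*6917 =3257907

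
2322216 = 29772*78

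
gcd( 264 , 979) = 11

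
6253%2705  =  843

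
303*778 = 235734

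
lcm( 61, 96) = 5856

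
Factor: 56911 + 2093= 59004= 2^2*3^2 * 11^1*149^1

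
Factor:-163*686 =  - 111818 = -2^1 * 7^3 *163^1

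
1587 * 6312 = 10017144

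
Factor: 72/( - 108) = - 2/3 = - 2^1*3^( - 1 )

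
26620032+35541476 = 62161508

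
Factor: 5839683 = 3^1*1946561^1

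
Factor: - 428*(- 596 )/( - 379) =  - 255088/379=- 2^4*107^1*149^1*379^ ( - 1 ) 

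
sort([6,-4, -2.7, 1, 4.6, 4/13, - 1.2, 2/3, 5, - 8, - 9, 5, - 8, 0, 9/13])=[-9, -8, -8,-4,-2.7, - 1.2, 0, 4/13 , 2/3,9/13, 1 , 4.6 , 5,5, 6 ] 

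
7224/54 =133 + 7/9= 133.78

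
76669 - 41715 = 34954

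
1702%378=190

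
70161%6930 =861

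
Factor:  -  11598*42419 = -2^1*3^1*13^2*251^1*1933^1  =  - 491975562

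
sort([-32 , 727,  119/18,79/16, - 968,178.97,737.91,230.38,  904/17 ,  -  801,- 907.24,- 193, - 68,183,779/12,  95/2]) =[ - 968,-907.24, - 801, - 193, - 68, - 32, 79/16, 119/18,  95/2  ,  904/17,  779/12,178.97,183,  230.38 , 727,  737.91] 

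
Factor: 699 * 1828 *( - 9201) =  - 11756780172 = - 2^2*3^2*233^1 * 457^1*3067^1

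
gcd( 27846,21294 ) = 1638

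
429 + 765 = 1194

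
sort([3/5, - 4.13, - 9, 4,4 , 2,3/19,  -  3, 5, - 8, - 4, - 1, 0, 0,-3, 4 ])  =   [ - 9,- 8, - 4.13,  -  4, - 3,  -  3, - 1,  0, 0,3/19, 3/5, 2, 4, 4, 4,5 ] 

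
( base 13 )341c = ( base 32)73S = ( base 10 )7292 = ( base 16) 1c7c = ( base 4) 1301330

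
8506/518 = 16 + 109/259  =  16.42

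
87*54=4698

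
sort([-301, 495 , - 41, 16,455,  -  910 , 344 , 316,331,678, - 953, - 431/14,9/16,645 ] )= [ - 953,  -  910, - 301, - 41,-431/14, 9/16, 16,316,331,344,455,495,645, 678 ] 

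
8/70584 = 1/8823 = 0.00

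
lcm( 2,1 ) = 2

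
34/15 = 2 + 4/15 = 2.27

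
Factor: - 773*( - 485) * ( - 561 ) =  - 3^1*5^1*11^1*17^1 * 97^1*773^1 = - 210321705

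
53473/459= 116 + 229/459 = 116.50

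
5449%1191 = 685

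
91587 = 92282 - 695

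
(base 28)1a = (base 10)38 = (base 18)22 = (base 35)13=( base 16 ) 26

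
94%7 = 3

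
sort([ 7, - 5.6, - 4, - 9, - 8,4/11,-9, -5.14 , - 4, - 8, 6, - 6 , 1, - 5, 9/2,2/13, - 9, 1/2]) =[ - 9,-9, - 9 , - 8, - 8, - 6 , - 5.6, - 5.14,- 5, - 4,- 4, 2/13,4/11, 1/2, 1, 9/2, 6,7 ]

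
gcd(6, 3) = 3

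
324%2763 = 324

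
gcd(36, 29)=1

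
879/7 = 879/7 = 125.57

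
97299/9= 10811 = 10811.00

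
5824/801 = 5824/801 =7.27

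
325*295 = 95875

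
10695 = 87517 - 76822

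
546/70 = 7 + 4/5 = 7.80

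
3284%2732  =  552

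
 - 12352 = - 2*6176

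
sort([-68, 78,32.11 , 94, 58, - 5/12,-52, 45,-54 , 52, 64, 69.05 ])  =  [  -  68,- 54, -52,- 5/12,32.11,45,52, 58 , 64, 69.05 , 78 , 94]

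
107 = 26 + 81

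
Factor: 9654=2^1 * 3^1*1609^1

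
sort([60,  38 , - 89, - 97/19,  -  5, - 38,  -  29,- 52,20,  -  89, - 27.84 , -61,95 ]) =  [ - 89,-89, - 61, - 52 ,-38, - 29, - 27.84,-97/19 , - 5  ,  20 , 38,  60,95]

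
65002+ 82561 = 147563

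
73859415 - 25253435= 48605980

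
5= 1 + 4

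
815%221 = 152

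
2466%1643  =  823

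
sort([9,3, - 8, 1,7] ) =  [ - 8, 1, 3,7, 9]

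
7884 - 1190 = 6694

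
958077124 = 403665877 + 554411247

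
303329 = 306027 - 2698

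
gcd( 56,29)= 1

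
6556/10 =655 + 3/5 = 655.60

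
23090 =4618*5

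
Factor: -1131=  - 3^1*13^1*29^1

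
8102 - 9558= - 1456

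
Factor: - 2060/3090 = - 2/3 = -  2^1 * 3^( -1) 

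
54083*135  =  7301205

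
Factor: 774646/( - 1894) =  - 409=-409^1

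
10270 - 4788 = 5482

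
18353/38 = 482+ 37/38  =  482.97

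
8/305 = 8/305 = 0.03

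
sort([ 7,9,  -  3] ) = [-3,  7, 9 ] 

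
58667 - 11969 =46698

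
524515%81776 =33859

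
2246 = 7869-5623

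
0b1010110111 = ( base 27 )PK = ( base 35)JU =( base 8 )1267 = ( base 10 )695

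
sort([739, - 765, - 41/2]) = [-765, - 41/2, 739]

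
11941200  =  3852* 3100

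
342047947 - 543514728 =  - 201466781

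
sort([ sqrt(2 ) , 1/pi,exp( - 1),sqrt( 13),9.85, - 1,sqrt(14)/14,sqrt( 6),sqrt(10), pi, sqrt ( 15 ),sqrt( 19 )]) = [ - 1,sqrt (14)/14,1/pi , exp( - 1),sqrt(2 ), sqrt( 6 ),pi,sqrt( 10 ), sqrt(13), sqrt( 15),sqrt(19),9.85 ]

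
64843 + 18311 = 83154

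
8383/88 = 8383/88 = 95.26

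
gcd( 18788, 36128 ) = 4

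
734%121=8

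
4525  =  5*905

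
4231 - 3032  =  1199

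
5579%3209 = 2370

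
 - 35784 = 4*( - 8946 )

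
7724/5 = 7724/5 = 1544.80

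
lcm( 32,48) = 96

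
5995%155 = 105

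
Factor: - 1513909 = -1513909^1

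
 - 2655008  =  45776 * ( - 58)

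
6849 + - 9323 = - 2474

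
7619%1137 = 797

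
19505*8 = 156040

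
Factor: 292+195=487 = 487^1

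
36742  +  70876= 107618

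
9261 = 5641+3620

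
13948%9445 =4503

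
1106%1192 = 1106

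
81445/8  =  81445/8  =  10180.62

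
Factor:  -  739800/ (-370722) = 900/451 = 2^2*3^2 * 5^2*11^ (  -  1 ) * 41^(-1 )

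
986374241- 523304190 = 463070051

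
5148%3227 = 1921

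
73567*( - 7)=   -  514969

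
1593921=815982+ 777939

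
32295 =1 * 32295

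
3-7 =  - 4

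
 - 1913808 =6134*( -312)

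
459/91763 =459/91763 = 0.01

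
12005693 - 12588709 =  - 583016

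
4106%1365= 11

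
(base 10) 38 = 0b100110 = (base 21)1H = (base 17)24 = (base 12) 32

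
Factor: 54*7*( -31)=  - 11718 =-2^1*3^3*7^1 * 31^1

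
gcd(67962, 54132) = 6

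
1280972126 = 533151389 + 747820737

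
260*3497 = 909220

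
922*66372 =61194984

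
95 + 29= 124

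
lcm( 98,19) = 1862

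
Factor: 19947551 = 13^1*37^1*113^1 * 367^1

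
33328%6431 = 1173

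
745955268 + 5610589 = 751565857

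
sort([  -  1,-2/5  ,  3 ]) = [-1 , - 2/5,3]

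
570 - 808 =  - 238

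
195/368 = 195/368 =0.53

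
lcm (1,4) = 4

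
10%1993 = 10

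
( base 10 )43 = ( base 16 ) 2b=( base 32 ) 1b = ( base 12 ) 37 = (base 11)3a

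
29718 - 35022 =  - 5304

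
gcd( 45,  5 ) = 5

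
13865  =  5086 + 8779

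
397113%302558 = 94555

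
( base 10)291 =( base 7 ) 564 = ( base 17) 102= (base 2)100100011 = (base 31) 9C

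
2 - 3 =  - 1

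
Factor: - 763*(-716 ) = 2^2 * 7^1 *109^1*179^1= 546308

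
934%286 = 76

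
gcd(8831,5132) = 1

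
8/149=8/149 =0.05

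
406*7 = 2842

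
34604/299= 115 + 219/299 = 115.73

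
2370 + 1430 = 3800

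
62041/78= 795+31/78 = 795.40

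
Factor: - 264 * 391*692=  - 2^5 * 3^1*11^1*17^1*23^1 * 173^1 = - 71431008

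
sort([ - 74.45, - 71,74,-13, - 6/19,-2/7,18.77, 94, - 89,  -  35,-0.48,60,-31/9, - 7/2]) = [-89, - 74.45,-71, - 35, - 13,-7/2, - 31/9, - 0.48, - 6/19, - 2/7,18.77,60, 74, 94]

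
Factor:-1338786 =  - 2^1*3^2*74377^1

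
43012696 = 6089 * 7064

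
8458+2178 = 10636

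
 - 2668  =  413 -3081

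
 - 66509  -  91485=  - 157994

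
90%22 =2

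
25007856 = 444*56324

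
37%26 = 11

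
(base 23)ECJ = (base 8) 17025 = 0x1E15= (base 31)80D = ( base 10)7701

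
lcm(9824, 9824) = 9824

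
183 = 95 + 88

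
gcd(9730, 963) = 1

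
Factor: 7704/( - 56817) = -2^3*59^( - 1 ) = - 8/59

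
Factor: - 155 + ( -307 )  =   - 462 = -2^1*3^1*7^1 * 11^1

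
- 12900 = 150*( - 86 )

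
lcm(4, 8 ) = 8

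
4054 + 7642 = 11696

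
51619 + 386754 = 438373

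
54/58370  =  27/29185 = 0.00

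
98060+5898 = 103958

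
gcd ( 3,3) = 3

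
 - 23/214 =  - 1+191/214= - 0.11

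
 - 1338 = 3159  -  4497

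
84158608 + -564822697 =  - 480664089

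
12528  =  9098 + 3430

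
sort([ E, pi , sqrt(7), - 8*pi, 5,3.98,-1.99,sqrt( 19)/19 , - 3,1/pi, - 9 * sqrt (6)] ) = [  -  8*pi, - 9*sqrt(6), - 3, - 1.99, sqrt(19)/19,  1/pi,sqrt (7),E , pi, 3.98, 5]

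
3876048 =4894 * 792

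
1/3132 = 1/3132 = 0.00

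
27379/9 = 3042 + 1/9= 3042.11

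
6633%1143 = 918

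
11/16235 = 11/16235 = 0.00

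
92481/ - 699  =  -30827/233  =  - 132.30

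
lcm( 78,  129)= 3354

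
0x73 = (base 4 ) 1303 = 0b1110011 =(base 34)3d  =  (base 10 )115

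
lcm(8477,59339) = 59339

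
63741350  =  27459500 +36281850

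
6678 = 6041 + 637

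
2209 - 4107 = - 1898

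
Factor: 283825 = 5^2 * 11353^1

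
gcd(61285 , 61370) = 85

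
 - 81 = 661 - 742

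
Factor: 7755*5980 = 46374900 = 2^2*3^1*5^2*11^1*13^1*23^1*47^1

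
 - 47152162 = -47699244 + 547082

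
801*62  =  49662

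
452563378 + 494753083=947316461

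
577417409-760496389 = - 183078980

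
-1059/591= -2  +  41/197= -1.79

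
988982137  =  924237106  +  64745031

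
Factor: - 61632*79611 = - 2^6*3^3*7^1*17^1*107^1*223^1=-4906585152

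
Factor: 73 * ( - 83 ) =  - 73^1 * 83^1 = - 6059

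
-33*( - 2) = 66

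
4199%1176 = 671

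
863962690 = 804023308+59939382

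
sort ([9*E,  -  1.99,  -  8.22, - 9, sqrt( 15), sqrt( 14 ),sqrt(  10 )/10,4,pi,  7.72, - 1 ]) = [ - 9, - 8.22, - 1.99,  -  1, sqrt( 10 ) /10,pi,sqrt( 14),sqrt( 15 ), 4,7.72,9*E]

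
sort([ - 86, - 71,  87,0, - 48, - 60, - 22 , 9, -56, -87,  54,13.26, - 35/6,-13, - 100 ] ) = [ - 100, - 87, - 86, - 71, - 60, - 56 , - 48, - 22, - 13, - 35/6 , 0,  9,13.26,54,87 ]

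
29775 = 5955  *5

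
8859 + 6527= 15386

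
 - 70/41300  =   - 1 + 589/590 = - 0.00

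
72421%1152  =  997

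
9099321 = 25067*363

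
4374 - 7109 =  -2735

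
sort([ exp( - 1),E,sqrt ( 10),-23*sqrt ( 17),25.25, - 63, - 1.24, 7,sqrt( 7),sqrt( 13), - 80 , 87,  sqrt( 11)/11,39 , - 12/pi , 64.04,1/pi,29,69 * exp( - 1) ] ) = [ - 23*sqrt( 17), - 80, - 63 , - 12/pi, - 1.24,sqrt( 11)/11,1/pi,exp(-1 ),sqrt( 7), E,sqrt(10 ),sqrt ( 13 ),7, 25.25,69*exp( - 1), 29,39,64.04,87 ]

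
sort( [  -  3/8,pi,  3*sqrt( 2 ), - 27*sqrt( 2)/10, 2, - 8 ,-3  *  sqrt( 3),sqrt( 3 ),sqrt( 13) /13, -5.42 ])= [-8,-5.42,  -  3 * sqrt(3), - 27* sqrt( 2)/10 , - 3/8,sqrt( 13 )/13 , sqrt( 3), 2,pi,3* sqrt( 2)]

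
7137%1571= 853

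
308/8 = 38 + 1/2 = 38.50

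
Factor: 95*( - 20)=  - 1900 = - 2^2*5^2*19^1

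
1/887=1/887  =  0.00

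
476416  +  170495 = 646911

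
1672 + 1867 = 3539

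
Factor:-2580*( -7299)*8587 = 161705403540 = 2^2*3^3*5^1*31^1*43^1*277^1*811^1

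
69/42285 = 23/14095= 0.00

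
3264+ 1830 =5094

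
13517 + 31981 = 45498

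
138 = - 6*( - 23 ) 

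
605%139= 49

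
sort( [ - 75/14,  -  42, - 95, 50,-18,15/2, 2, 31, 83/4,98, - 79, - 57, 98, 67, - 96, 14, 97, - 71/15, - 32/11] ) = [-96, -95,-79 , - 57,-42 ,-18, - 75/14,-71/15,  -  32/11,2, 15/2, 14,  83/4, 31,50, 67,97,98, 98] 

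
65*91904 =5973760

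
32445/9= 3605 = 3605.00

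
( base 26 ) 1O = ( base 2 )110010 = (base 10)50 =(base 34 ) 1g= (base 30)1k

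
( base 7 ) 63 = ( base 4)231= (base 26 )1j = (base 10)45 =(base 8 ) 55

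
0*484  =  0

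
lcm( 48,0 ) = 0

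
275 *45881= 12617275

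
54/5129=54/5129 = 0.01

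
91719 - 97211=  - 5492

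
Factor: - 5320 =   -  2^3 * 5^1*7^1*19^1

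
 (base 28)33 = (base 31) 2P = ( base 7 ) 153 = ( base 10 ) 87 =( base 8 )127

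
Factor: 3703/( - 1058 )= - 7/2 = - 2^( - 1)*7^1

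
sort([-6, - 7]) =[ - 7, - 6]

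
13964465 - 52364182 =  - 38399717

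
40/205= 8/41 = 0.20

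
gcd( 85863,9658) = 1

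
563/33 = 17 + 2/33 = 17.06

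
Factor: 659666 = 2^1* 7^1*47119^1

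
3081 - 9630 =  - 6549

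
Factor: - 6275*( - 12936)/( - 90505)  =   - 2^3* 3^1*5^1*7^2*11^1*23^(-1) *251^1*787^(  -  1) = - 16234680/18101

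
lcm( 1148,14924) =14924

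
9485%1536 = 269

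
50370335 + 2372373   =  52742708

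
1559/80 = 19+39/80 = 19.49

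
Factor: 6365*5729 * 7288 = 2^3*5^1 * 17^1 * 19^1*67^1*337^1*911^1 = 265757539480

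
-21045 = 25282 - 46327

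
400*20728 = 8291200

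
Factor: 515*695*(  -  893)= - 319627025 = - 5^2*19^1*47^1*103^1*139^1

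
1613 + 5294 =6907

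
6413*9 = 57717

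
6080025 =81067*75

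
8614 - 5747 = 2867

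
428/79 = 428/79= 5.42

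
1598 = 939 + 659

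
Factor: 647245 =5^1*129449^1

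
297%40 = 17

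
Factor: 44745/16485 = 19/7 = 7^( - 1 )*19^1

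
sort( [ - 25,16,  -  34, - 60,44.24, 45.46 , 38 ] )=[ - 60, - 34, - 25, 16,38,44.24,45.46]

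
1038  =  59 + 979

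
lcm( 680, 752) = 63920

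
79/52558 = 79/52558 = 0.00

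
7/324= 7/324=0.02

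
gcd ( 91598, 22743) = 1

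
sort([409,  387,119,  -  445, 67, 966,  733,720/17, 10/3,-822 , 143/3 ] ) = [ - 822, - 445 , 10/3,720/17, 143/3, 67, 119, 387,409,  733, 966]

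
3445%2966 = 479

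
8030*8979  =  72101370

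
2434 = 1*2434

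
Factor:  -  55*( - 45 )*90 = 2^1*3^4*5^3*11^1 =222750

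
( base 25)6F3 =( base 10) 4128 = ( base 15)1353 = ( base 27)5HO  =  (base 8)10040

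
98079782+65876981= 163956763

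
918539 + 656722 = 1575261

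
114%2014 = 114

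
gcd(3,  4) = 1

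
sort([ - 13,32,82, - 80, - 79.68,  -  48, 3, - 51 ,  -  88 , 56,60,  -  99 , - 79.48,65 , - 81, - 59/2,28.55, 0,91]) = [ - 99,- 88, - 81,  -  80,-79.68,-79.48, - 51,-48, - 59/2, - 13,0,3 , 28.55,32,56,60,65,82,91 ] 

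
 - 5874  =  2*( - 2937) 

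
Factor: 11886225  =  3^1*5^2*13^1*73^1 * 167^1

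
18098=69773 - 51675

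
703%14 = 3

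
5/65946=5/65946 = 0.00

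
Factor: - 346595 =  - 5^1*103^1*673^1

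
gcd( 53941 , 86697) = 19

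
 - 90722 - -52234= -38488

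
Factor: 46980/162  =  2^1*5^1*29^1 = 290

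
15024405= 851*17655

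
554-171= 383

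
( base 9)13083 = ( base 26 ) d19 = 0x2277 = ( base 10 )8823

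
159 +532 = 691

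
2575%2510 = 65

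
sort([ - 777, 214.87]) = [ - 777, 214.87] 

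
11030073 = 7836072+3194001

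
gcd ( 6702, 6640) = 2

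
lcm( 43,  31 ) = 1333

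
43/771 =43/771= 0.06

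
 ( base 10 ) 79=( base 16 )4f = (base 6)211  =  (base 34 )2B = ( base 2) 1001111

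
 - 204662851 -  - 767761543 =563098692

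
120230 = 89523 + 30707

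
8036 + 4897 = 12933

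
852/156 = 5 + 6/13 = 5.46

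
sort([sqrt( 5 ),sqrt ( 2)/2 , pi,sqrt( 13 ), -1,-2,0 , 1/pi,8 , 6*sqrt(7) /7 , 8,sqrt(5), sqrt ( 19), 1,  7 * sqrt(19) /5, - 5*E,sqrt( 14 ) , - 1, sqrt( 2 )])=[ - 5*E, - 2,  -  1, - 1, 0,  1/pi, sqrt(2) /2, 1, sqrt(2), sqrt(5), sqrt(5),6*sqrt( 7) /7, pi,sqrt( 13 )  ,  sqrt ( 14) , sqrt( 19), 7*sqrt(19)/5,8,8] 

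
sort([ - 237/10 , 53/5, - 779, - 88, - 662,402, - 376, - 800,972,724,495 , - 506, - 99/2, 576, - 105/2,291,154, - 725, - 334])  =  [- 800, - 779, - 725, - 662, - 506,-376,  -  334,-88, - 105/2, - 99/2 , - 237/10,53/5, 154, 291,402, 495, 576 , 724,972 ] 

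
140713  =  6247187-6106474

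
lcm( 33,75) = 825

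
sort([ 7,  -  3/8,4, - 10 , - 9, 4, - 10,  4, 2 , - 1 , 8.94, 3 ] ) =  [ - 10 ,  -  10, - 9,-1, - 3/8,2, 3,4, 4,  4, 7,8.94]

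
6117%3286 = 2831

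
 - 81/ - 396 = 9/44=0.20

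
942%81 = 51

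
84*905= 76020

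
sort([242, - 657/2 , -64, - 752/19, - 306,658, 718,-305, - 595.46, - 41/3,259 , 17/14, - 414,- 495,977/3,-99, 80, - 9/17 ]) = [ - 595.46, - 495, - 414,-657/2, - 306, - 305, - 99,  -  64, - 752/19,  -  41/3, - 9/17,17/14,80, 242, 259,977/3, 658,718]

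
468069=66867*7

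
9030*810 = 7314300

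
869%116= 57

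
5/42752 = 5/42752= 0.00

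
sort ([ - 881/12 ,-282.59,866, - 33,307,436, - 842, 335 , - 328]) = [ -842, - 328, - 282.59, - 881/12, - 33,307,335,436, 866 ] 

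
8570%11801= 8570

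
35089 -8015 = 27074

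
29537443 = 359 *82277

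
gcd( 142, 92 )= 2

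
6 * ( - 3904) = - 23424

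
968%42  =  2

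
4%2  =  0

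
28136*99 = 2785464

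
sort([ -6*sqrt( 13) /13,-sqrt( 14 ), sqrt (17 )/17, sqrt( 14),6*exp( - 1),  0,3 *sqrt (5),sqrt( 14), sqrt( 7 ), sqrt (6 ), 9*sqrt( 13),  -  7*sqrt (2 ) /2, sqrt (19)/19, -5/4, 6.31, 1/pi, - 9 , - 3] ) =[ - 9, - 7*sqrt(2 ) /2, - sqrt( 14), - 3,- 6*sqrt( 13 ) /13 , - 5/4, 0, sqrt( 19) /19, sqrt(17) /17 , 1/pi,6*exp(  -  1 ), sqrt( 6 ), sqrt (7 ), sqrt( 14),sqrt(14 ),  6.31,3*sqrt( 5 ), 9*sqrt(13) ] 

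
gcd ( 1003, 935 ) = 17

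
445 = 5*89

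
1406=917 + 489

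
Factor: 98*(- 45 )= - 2^1*3^2 *5^1*7^2  =  - 4410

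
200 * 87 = 17400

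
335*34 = 11390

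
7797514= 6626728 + 1170786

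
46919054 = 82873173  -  35954119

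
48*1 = 48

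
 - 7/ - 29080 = 7/29080 = 0.00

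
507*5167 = 2619669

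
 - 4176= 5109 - 9285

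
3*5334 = 16002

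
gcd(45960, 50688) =24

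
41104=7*5872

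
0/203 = 0 = 0.00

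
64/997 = 64/997 = 0.06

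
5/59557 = 5/59557 = 0.00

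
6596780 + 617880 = 7214660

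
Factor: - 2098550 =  - 2^1*5^2* 19^1*47^2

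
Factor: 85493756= 2^2*89^1*240151^1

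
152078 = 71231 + 80847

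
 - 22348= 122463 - 144811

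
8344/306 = 4172/153 = 27.27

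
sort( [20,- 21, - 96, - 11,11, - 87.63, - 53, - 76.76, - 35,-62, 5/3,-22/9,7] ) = [ - 96, - 87.63, - 76.76, - 62, - 53, - 35, - 21, - 11, - 22/9,5/3,7,11, 20]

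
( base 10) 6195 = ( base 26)947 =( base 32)61J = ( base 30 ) 6QF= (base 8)14063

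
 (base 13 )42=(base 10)54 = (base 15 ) 39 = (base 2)110110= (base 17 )33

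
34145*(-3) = -102435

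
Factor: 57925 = 5^2 * 7^1 * 331^1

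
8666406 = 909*9534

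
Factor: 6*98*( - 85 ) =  - 49980 = - 2^2 *3^1*5^1*7^2*17^1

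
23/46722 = 23/46722 = 0.00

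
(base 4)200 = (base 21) 1B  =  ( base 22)1A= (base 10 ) 32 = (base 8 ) 40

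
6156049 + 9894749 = 16050798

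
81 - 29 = 52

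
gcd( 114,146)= 2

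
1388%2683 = 1388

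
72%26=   20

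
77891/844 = 77891/844 = 92.29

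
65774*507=33347418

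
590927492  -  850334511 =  - 259407019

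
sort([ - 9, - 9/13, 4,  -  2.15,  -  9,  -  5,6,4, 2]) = [  -  9,-9 , - 5,  -  2.15,-9/13 , 2,4, 4,6]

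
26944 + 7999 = 34943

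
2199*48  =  105552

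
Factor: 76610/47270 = 47/29 = 29^(  -  1 )*47^1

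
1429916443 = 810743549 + 619172894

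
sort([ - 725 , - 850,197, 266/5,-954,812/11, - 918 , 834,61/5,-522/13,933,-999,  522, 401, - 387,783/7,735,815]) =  [-999, - 954,-918, - 850, - 725,  -  387,-522/13,61/5,266/5, 812/11,783/7, 197,401 , 522,735 , 815,834,933 ] 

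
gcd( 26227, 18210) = 1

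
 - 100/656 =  - 25/164   =  -0.15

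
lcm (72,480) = 1440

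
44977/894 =50 + 277/894=50.31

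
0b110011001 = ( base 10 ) 409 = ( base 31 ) D6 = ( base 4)12121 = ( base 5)3114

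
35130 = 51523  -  16393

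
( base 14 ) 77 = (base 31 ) 3c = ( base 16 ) 69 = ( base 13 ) 81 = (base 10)105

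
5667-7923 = - 2256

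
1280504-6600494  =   - 5319990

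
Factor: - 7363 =  -  37^1*199^1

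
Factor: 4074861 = 3^1*7^1*61^1 * 3181^1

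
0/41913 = 0=0.00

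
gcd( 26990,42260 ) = 10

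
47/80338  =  47/80338 = 0.00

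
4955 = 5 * 991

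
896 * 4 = 3584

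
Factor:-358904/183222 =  - 476/243 = - 2^2*3^( - 5 )*7^1*17^1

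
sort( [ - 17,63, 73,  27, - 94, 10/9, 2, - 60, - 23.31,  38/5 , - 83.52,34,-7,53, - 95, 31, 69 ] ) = [ - 95, - 94, - 83.52,- 60,  -  23.31, -17, - 7,10/9,  2, 38/5,27, 31, 34, 53, 63,69 , 73 ]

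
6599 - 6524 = 75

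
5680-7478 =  - 1798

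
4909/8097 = 4909/8097 = 0.61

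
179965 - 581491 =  - 401526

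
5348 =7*764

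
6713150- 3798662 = 2914488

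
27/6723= 1/249 = 0.00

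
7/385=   1/55 = 0.02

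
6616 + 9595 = 16211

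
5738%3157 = 2581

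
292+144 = 436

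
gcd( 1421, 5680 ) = 1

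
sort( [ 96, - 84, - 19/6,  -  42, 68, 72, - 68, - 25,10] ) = [ - 84, - 68,-42, - 25, - 19/6, 10, 68 , 72,96 ]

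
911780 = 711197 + 200583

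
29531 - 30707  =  -1176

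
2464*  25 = 61600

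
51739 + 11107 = 62846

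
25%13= 12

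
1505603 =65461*23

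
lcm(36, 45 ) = 180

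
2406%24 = 6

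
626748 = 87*7204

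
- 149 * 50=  - 7450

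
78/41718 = 13/6953= 0.00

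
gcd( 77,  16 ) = 1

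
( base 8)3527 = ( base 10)1879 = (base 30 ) 22j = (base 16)757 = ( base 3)2120121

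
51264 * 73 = 3742272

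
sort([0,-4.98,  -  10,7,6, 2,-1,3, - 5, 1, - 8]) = [-10,-8,-5,-4.98,-1,  0,  1, 2,3, 6, 7]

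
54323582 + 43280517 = 97604099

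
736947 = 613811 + 123136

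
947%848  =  99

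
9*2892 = 26028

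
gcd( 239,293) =1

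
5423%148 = 95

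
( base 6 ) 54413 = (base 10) 7497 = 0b1110101001001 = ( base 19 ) 11EB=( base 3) 101021200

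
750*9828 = 7371000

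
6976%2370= 2236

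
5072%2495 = 82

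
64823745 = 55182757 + 9640988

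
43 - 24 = 19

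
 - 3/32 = - 3/32 = - 0.09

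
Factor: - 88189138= - 2^1 * 53^1*211^1*3943^1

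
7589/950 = 7589/950 = 7.99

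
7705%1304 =1185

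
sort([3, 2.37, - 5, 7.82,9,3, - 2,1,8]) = [ - 5,-2,1,2.37,3, 3, 7.82,8, 9]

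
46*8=368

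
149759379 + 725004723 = 874764102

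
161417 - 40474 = 120943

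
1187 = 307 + 880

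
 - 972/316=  - 4+73/79 =-  3.08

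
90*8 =720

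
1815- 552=1263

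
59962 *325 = 19487650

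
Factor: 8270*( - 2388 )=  - 2^3 * 3^1*5^1 * 199^1*827^1 = -  19748760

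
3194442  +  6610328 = 9804770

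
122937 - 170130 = -47193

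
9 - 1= 8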